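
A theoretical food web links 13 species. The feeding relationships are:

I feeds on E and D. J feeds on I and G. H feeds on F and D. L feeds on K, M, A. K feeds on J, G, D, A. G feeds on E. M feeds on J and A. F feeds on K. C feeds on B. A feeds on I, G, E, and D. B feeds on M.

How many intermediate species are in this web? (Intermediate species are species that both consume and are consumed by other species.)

8

Intermediate species (has both prey and predators): G, I, J, A, K, M, F, B.
Count: 8.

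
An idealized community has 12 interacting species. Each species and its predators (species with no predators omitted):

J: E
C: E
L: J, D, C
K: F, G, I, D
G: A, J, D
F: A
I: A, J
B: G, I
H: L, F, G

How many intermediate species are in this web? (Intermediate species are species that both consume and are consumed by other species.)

6

Intermediate species (has both prey and predators): L, F, G, I, J, C.
Count: 6.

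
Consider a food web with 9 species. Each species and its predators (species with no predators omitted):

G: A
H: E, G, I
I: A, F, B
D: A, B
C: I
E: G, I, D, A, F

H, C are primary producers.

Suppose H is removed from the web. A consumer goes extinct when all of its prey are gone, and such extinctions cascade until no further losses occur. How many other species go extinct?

3

Remove H.
Round 1: E (all prey gone) → extinct.
Round 2: G (all prey gone), D (all prey gone) → extinct.
No further losses. Total secondary extinctions: 3.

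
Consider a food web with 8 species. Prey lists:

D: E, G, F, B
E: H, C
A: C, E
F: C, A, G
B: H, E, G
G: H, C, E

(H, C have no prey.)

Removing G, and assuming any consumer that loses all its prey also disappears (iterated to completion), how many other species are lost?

0

Remove G.
Every predator of it retains at least one other prey: F still has C, A; B still has H, E; D still has E, F, B.
No consumer loses all prey, so no secondary extinctions occur.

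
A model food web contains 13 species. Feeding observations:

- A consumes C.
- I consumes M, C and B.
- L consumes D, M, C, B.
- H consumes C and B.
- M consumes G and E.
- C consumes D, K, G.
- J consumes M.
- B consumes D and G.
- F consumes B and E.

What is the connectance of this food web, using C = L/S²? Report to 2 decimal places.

The web has S = 13 species and L = 20 feeding links.
C = L / S² = 20 / 169 = 0.1183 ≈ 0.12.

C = 0.12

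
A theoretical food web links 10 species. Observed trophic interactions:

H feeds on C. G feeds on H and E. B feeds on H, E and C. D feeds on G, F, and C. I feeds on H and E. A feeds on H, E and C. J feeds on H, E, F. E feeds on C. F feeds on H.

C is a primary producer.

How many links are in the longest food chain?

One longest chain: C → E → G → D.
It has 4 species and 3 links.

3 links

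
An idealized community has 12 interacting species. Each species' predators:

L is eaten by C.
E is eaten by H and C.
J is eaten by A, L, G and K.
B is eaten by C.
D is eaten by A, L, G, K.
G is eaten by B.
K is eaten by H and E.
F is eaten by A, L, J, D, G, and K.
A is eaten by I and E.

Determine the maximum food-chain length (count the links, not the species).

One longest chain: F → D → G → B → C.
It has 5 species and 4 links.

4 links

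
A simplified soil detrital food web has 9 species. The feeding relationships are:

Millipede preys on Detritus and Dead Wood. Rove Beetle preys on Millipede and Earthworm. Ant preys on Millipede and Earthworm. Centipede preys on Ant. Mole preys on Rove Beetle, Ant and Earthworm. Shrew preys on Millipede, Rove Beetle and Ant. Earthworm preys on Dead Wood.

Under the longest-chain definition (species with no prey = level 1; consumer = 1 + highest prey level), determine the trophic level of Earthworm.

Dead Wood has no prey (basal) → level 1.
Earthworm eats Dead Wood → level 2.

Trophic level 2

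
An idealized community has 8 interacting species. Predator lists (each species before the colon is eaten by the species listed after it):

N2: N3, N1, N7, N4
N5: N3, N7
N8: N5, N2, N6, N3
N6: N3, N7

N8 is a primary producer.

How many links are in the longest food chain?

2 links

One longest chain: N8 → N5 → N3.
It has 3 species and 2 links.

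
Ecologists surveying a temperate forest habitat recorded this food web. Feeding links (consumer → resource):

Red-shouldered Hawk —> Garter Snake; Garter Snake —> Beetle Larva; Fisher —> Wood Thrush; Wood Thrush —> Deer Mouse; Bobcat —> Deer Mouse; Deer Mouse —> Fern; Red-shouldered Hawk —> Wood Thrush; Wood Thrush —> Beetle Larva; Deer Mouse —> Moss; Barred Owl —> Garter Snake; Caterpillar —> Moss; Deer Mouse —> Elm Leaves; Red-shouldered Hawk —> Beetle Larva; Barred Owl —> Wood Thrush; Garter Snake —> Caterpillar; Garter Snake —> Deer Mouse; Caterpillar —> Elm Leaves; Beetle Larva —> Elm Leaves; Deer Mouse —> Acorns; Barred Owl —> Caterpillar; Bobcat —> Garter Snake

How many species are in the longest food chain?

4 species

One longest chain: Fern → Deer Mouse → Wood Thrush → Barred Owl.
It has 4 species and 3 links.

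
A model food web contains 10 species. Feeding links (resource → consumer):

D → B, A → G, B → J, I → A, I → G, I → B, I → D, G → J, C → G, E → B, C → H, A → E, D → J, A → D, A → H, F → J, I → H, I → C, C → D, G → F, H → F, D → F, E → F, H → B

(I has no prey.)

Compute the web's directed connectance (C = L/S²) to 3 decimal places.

C = 0.240

The web has S = 10 species and L = 24 feeding links.
C = L / S² = 24 / 100 = 0.2400 ≈ 0.240.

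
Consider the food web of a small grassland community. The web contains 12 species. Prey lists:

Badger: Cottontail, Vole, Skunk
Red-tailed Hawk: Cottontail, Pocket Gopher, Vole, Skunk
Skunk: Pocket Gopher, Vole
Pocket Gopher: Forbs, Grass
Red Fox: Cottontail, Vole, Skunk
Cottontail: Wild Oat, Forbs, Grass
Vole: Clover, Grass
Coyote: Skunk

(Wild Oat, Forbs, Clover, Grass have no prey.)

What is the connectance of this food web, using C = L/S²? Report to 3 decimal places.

The web has S = 12 species and L = 20 feeding links.
C = L / S² = 20 / 144 = 0.1389 ≈ 0.139.

C = 0.139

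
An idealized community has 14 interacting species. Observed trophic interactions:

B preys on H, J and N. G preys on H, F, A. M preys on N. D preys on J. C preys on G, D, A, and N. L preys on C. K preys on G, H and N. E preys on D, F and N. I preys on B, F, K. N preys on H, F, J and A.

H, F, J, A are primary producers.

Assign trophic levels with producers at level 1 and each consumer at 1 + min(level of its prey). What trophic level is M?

Trophic level 3

H is a producer → level 1.
N eats H → level 2.
M eats N → level 3.
No prey of M is below level 2, so 3 is the minimum.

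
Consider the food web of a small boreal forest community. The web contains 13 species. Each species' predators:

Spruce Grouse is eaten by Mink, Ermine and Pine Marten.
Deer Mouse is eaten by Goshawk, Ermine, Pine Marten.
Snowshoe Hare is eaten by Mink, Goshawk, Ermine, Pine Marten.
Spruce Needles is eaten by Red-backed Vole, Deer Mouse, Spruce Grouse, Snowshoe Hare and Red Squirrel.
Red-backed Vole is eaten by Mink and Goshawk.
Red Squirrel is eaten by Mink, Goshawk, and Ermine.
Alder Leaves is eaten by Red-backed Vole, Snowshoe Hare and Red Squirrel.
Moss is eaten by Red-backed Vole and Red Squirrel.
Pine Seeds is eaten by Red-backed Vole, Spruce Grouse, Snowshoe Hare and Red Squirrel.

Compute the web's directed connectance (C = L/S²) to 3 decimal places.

The web has S = 13 species and L = 29 feeding links.
C = L / S² = 29 / 169 = 0.1716 ≈ 0.172.

C = 0.172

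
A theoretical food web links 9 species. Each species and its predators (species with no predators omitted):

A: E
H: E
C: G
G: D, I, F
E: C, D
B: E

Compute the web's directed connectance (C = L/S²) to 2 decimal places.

The web has S = 9 species and L = 9 feeding links.
C = L / S² = 9 / 81 = 0.1111 ≈ 0.11.

C = 0.11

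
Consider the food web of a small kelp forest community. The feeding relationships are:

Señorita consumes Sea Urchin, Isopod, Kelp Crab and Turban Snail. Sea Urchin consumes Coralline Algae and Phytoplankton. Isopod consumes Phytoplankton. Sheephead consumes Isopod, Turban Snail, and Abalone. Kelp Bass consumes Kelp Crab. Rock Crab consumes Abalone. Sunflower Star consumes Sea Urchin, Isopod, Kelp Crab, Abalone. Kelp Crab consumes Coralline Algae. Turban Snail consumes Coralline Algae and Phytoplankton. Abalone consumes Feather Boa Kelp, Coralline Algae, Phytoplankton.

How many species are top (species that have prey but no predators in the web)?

Top species (has prey, but nothing eats it): Sunflower Star, Señorita, Kelp Bass, Rock Crab, Sheephead.
Count: 5.

5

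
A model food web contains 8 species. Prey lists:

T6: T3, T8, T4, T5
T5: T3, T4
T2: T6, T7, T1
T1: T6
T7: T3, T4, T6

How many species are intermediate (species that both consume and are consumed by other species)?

Intermediate species (has both prey and predators): T5, T6, T7, T1.
Count: 4.

4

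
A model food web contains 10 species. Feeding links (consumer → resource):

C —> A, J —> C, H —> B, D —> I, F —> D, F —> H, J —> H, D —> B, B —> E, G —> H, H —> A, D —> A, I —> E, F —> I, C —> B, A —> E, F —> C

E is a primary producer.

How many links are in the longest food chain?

One longest chain: E → A → C → F.
It has 4 species and 3 links.

3 links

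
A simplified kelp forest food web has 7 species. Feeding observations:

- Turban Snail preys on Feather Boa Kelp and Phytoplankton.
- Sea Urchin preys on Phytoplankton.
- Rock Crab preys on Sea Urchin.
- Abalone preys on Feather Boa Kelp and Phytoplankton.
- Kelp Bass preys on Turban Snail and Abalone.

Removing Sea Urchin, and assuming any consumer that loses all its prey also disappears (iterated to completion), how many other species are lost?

Remove Sea Urchin.
Round 1: Rock Crab (all prey gone) → extinct.
No further losses. Total secondary extinctions: 1.

1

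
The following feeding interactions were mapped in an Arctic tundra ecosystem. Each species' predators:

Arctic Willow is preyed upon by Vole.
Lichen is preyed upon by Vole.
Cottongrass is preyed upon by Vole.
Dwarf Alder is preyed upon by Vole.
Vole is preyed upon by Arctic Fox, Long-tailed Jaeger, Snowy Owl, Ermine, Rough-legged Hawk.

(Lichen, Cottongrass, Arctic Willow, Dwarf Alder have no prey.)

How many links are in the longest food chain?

2 links

One longest chain: Lichen → Vole → Arctic Fox.
It has 3 species and 2 links.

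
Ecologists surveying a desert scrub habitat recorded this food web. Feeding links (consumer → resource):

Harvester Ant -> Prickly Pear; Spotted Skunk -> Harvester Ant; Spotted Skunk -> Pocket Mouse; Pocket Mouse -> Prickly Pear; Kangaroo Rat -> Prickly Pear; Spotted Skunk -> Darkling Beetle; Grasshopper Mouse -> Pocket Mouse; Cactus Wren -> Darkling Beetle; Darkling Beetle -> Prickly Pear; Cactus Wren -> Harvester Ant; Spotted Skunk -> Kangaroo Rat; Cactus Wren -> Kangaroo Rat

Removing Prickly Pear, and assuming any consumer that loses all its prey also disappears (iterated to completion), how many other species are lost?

Remove Prickly Pear.
Round 1: Kangaroo Rat (all prey gone), Pocket Mouse (all prey gone), Harvester Ant (all prey gone), Darkling Beetle (all prey gone) → extinct.
Round 2: Grasshopper Mouse (all prey gone), Cactus Wren (all prey gone), Spotted Skunk (all prey gone) → extinct.
No further losses. Total secondary extinctions: 7.

7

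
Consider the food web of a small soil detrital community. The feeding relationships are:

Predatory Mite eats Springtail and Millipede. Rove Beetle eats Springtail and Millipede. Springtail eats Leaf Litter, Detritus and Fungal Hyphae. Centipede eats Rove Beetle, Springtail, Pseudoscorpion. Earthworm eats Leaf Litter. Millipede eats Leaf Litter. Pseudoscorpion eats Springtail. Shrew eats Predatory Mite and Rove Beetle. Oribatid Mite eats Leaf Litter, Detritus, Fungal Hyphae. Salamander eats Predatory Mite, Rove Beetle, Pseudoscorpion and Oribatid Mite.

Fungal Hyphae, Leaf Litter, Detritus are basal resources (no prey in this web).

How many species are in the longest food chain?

One longest chain: Fungal Hyphae → Springtail → Rove Beetle → Centipede.
It has 4 species and 3 links.

4 species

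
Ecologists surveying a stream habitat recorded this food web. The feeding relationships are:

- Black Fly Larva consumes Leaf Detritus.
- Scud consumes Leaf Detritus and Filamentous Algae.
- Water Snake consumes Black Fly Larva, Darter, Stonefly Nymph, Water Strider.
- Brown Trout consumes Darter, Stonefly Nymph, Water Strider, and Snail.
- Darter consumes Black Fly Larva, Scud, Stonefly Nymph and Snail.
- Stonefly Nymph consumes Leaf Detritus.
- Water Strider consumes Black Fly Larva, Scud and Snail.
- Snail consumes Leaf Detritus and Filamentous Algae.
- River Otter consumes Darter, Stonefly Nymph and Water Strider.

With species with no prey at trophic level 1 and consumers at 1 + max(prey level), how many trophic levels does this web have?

Basal resources (level 1): Filamentous Algae, Leaf Detritus.
Leaf Detritus → Stonefly Nymph → Darter → Water Snake gives Water Snake level 4.
No species has a prey at level 4, so no species reaches level 5.

4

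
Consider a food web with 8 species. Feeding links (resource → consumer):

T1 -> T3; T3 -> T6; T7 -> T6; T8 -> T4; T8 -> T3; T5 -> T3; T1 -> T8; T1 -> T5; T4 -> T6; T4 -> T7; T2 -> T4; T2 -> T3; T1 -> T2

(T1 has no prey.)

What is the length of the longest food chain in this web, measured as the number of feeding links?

One longest chain: T1 → T2 → T4 → T7 → T6.
It has 5 species and 4 links.

4 links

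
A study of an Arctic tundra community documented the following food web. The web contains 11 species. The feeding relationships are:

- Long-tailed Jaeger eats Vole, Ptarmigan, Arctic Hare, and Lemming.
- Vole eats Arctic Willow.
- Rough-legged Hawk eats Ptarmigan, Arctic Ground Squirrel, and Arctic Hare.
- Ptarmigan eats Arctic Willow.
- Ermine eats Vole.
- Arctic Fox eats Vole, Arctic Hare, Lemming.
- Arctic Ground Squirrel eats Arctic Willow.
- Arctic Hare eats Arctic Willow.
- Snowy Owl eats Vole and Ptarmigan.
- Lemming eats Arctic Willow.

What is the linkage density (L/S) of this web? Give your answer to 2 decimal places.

L/S = 1.64

There are L = 18 links among S = 11 species.
L/S = 18/11 = 1.6364 ≈ 1.64.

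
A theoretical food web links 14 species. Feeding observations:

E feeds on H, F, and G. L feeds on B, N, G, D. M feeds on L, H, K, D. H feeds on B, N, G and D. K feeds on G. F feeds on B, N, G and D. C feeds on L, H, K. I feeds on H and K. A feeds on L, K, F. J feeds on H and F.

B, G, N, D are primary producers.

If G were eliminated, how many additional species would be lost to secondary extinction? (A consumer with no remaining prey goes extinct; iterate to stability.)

Remove G.
Round 1: K (all prey gone) → extinct.
No further losses. Total secondary extinctions: 1.

1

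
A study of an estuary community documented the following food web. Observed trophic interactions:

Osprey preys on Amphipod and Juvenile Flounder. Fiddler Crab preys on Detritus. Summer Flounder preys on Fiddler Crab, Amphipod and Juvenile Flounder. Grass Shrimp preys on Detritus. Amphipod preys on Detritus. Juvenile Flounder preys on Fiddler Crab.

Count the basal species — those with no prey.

Basal species (no prey listed): Detritus.
Count: 1.

1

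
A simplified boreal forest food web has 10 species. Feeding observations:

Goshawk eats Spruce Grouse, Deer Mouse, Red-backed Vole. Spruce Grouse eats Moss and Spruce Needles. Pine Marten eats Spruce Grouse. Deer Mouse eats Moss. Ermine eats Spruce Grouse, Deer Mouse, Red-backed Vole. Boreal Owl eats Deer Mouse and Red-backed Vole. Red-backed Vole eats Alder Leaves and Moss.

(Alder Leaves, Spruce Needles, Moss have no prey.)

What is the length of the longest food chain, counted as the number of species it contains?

3 species

One longest chain: Moss → Deer Mouse → Ermine.
It has 3 species and 2 links.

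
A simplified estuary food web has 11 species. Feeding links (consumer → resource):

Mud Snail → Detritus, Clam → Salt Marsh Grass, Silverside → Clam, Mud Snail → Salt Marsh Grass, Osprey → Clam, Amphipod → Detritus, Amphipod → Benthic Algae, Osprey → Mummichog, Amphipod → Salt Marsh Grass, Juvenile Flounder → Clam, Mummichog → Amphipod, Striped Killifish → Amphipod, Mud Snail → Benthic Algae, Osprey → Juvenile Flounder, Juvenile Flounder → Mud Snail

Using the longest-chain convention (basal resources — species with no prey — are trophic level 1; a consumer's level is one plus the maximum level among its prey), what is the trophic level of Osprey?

Trophic level 4

Benthic Algae has no prey (basal) → level 1.
Mud Snail eats Benthic Algae (level 1); other prey at levels: Detritus 1, Salt Marsh Grass 1 → level 2.
Juvenile Flounder eats Mud Snail (level 2); other prey at levels: Clam 2 → level 3.
Osprey eats Juvenile Flounder (level 3); other prey at levels: Clam 2, Mummichog 3 → level 4.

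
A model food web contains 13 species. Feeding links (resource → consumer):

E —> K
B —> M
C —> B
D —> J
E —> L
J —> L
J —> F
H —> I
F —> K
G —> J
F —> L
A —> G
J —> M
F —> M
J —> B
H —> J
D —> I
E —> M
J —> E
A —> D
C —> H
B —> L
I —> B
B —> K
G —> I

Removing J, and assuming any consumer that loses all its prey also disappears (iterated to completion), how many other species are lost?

2

Remove J.
Round 1: F (all prey gone), E (all prey gone) → extinct.
No further losses. Total secondary extinctions: 2.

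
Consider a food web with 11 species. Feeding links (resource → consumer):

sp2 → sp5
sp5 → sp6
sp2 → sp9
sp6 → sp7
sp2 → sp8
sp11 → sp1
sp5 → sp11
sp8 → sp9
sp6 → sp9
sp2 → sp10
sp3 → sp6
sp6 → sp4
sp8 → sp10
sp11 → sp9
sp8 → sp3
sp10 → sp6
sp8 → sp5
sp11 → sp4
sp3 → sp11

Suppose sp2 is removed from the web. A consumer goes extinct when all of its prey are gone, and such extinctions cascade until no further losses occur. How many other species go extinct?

10

Remove sp2.
Round 1: sp8 (all prey gone) → extinct.
Round 2: sp10 (all prey gone), sp3 (all prey gone), sp5 (all prey gone) → extinct.
Round 3: sp6 (all prey gone), sp11 (all prey gone) → extinct.
Round 4: sp4 (all prey gone), sp1 (all prey gone), sp9 (all prey gone), sp7 (all prey gone) → extinct.
No further losses. Total secondary extinctions: 10.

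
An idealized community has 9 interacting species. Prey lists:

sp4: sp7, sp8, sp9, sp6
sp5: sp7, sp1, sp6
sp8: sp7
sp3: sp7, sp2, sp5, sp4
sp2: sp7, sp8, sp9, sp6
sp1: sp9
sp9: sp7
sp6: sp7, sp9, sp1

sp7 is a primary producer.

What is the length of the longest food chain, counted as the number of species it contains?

6 species

One longest chain: sp7 → sp9 → sp1 → sp6 → sp2 → sp3.
It has 6 species and 5 links.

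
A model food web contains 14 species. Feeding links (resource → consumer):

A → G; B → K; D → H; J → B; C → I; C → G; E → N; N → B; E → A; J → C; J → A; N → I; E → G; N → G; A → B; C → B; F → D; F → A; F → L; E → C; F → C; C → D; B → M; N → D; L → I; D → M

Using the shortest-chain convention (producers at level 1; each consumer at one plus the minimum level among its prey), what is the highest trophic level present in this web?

3

Producers (level 1): F, J, E.
Following each consumer down to its lowest-level prey: J → B → K (levels 1 through 3).
All prey of K (B 2) are at level 2 or above, so K is at level 1 + 2 = 3.
Every consumer has at least one prey at level 2 or below, so none exceeds level 3.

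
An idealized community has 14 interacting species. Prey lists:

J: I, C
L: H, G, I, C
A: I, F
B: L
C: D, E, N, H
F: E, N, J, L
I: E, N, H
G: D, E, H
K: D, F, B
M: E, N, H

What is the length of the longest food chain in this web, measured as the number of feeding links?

One longest chain: E → I → J → F → K.
It has 5 species and 4 links.

4 links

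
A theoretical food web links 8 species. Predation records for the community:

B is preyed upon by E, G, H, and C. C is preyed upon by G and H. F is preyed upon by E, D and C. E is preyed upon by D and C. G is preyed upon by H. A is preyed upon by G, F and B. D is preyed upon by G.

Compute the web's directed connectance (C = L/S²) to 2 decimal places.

The web has S = 8 species and L = 16 feeding links.
C = L / S² = 16 / 64 = 0.2500 ≈ 0.25.

C = 0.25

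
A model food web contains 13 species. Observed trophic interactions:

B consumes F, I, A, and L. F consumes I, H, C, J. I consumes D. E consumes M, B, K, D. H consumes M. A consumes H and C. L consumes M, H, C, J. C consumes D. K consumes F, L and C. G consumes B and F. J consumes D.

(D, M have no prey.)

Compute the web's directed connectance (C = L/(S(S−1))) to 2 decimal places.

The web has S = 13 species and L = 27 feeding links.
C = L / (S(S−1)) = 27 / 156 = 0.1731 ≈ 0.17.

C = 0.17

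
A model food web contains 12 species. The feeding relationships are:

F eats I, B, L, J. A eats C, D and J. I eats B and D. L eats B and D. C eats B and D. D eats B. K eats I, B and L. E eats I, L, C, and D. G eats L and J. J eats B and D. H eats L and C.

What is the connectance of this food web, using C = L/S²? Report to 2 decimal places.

The web has S = 12 species and L = 27 feeding links.
C = L / S² = 27 / 144 = 0.1875 ≈ 0.19.

C = 0.19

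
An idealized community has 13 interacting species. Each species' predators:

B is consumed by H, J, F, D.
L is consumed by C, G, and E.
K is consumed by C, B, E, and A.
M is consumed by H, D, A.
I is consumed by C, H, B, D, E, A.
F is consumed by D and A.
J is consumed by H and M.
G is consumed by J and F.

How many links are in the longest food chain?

4 links

One longest chain: L → G → J → M → H.
It has 5 species and 4 links.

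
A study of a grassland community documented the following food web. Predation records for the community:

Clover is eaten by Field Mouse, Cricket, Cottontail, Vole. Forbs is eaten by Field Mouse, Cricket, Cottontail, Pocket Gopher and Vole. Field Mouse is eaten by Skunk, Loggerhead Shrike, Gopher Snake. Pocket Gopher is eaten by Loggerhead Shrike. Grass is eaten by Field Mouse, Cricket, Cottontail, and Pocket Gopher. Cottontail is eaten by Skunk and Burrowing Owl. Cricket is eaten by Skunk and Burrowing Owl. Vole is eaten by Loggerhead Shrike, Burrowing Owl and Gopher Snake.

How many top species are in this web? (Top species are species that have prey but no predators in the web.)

Top species (has prey, but nothing eats it): Gopher Snake, Skunk, Loggerhead Shrike, Burrowing Owl.
Count: 4.

4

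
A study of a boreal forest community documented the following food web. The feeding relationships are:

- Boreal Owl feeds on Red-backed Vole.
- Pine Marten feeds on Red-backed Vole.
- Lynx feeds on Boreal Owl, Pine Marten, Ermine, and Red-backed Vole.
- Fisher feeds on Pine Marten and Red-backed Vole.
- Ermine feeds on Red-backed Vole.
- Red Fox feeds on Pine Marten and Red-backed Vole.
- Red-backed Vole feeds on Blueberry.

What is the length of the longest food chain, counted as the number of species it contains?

One longest chain: Blueberry → Red-backed Vole → Pine Marten → Red Fox.
It has 4 species and 3 links.

4 species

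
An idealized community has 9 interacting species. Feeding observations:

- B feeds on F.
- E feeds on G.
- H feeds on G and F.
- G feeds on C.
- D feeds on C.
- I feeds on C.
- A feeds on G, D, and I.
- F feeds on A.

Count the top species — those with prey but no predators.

Top species (has prey, but nothing eats it): E, H, B.
Count: 3.

3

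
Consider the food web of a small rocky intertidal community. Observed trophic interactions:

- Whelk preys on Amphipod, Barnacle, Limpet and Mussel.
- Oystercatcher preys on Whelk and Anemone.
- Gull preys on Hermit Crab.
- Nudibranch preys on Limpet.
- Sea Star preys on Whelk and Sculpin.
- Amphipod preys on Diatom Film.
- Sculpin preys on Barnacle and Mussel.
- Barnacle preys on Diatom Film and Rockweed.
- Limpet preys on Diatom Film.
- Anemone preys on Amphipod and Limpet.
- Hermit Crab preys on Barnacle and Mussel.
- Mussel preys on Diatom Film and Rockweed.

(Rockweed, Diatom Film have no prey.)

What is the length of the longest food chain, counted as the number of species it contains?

4 species

One longest chain: Diatom Film → Amphipod → Whelk → Sea Star.
It has 4 species and 3 links.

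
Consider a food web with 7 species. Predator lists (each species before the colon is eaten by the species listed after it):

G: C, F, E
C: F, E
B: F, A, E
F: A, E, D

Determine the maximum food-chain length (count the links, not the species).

One longest chain: G → C → F → A.
It has 4 species and 3 links.

3 links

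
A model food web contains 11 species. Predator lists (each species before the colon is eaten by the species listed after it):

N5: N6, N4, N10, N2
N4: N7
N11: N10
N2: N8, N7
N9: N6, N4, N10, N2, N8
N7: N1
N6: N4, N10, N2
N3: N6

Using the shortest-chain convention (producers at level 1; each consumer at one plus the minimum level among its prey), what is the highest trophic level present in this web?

Producers (level 1): N5, N11, N3, N9.
Following each consumer down to its lowest-level prey: N5 → N4 → N7 → N1 (levels 1 through 4).
All prey of N1 (N7 3) are at level 3 or above, so N1 is at level 1 + 3 = 4.
Every consumer has at least one prey at level 3 or below, so none exceeds level 4.

4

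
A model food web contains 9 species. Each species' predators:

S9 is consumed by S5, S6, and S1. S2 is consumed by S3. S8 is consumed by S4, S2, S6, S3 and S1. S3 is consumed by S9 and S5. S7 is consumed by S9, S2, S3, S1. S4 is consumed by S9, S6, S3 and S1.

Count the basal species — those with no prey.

2

Basal species (no prey listed): S8, S7.
Count: 2.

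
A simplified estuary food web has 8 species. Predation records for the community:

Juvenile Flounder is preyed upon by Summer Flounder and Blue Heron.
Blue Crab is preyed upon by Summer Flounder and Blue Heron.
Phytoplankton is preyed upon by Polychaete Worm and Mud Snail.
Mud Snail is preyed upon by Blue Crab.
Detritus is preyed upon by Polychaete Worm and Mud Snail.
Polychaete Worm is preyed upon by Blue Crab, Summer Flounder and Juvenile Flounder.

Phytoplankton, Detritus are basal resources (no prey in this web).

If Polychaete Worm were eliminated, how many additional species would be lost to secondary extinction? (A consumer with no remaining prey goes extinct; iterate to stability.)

1

Remove Polychaete Worm.
Round 1: Juvenile Flounder (all prey gone) → extinct.
No further losses. Total secondary extinctions: 1.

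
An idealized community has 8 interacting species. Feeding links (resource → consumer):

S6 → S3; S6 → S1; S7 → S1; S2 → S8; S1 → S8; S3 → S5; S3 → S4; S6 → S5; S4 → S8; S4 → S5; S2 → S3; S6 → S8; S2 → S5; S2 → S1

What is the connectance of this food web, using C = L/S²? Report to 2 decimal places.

C = 0.22

The web has S = 8 species and L = 14 feeding links.
C = L / S² = 14 / 64 = 0.2188 ≈ 0.22.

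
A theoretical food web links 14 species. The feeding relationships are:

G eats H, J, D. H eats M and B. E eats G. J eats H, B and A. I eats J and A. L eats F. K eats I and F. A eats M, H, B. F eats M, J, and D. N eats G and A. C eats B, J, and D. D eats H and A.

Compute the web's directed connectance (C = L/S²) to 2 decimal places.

The web has S = 14 species and L = 27 feeding links.
C = L / S² = 27 / 196 = 0.1378 ≈ 0.14.

C = 0.14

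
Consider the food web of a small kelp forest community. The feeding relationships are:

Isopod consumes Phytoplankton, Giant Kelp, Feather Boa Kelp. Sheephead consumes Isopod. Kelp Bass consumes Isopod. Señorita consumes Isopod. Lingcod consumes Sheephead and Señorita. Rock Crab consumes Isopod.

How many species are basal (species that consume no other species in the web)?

Basal species (no prey listed): Giant Kelp, Feather Boa Kelp, Phytoplankton.
Count: 3.

3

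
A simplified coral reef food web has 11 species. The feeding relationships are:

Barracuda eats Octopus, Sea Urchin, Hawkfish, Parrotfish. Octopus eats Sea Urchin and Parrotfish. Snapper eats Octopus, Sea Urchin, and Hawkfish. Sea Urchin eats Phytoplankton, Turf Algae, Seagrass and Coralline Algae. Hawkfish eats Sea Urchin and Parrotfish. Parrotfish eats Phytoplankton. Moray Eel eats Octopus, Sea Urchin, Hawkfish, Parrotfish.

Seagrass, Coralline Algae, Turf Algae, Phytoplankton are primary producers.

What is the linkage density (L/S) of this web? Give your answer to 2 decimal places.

There are L = 20 links among S = 11 species.
L/S = 20/11 = 1.8182 ≈ 1.82.

L/S = 1.82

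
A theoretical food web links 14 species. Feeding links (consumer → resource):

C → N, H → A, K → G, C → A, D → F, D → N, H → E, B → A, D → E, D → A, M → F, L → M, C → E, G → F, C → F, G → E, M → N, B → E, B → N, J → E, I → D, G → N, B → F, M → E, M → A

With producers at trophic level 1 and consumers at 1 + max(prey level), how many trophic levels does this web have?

3

Producers (level 1): A, F, N, E.
F → G → K gives K level 3.
No species has a prey at level 3, so no species reaches level 4.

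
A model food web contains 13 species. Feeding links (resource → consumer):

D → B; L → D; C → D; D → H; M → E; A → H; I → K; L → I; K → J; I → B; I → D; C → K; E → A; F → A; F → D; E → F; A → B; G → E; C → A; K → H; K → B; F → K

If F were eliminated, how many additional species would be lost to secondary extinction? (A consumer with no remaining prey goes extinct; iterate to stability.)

Remove F.
Every predator of it retains at least one other prey: K still has C, I; A still has C, E; D still has C, L, I.
No consumer loses all prey, so no secondary extinctions occur.

0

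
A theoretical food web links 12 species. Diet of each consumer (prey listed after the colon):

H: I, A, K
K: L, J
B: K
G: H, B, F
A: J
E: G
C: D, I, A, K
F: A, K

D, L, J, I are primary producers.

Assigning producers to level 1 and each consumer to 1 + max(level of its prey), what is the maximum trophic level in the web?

Producers (level 1): D, L, J, I.
J → A → F → G → E gives E level 5.
No species has a prey at level 5, so no species reaches level 6.

5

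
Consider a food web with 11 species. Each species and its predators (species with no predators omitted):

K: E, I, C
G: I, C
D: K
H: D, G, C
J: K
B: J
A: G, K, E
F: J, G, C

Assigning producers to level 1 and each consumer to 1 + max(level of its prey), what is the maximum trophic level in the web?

4

Producers (level 1): B, A, F, H.
B → J → K → I gives I level 4.
No species has a prey at level 4, so no species reaches level 5.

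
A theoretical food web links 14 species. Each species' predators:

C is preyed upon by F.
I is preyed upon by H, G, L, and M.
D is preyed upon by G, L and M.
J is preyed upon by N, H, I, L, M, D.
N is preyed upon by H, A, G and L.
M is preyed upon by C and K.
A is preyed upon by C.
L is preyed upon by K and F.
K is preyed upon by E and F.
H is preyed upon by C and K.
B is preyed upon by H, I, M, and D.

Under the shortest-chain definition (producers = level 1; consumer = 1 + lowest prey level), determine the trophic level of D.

B is a producer → level 1.
D eats B → level 2.

Trophic level 2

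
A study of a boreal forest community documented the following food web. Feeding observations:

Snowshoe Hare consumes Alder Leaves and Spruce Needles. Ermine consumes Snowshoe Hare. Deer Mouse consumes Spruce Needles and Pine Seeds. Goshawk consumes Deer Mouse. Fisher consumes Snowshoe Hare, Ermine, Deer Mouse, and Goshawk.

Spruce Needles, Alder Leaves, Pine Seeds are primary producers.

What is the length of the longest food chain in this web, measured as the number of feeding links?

3 links

One longest chain: Spruce Needles → Snowshoe Hare → Ermine → Fisher.
It has 4 species and 3 links.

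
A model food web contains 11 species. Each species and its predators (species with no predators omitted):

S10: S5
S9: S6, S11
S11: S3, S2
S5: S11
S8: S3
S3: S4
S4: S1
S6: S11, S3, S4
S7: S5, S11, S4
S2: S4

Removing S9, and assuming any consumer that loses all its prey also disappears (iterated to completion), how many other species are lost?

1

Remove S9.
Round 1: S6 (all prey gone) → extinct.
No further losses. Total secondary extinctions: 1.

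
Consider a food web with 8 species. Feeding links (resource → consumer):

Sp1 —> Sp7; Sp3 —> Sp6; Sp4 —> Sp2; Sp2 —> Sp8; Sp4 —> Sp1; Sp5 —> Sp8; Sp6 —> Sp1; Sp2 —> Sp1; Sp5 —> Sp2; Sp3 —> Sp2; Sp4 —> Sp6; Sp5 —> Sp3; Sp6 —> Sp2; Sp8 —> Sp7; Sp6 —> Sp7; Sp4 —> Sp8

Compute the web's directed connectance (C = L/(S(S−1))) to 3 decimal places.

C = 0.286

The web has S = 8 species and L = 16 feeding links.
C = L / (S(S−1)) = 16 / 56 = 0.2857 ≈ 0.286.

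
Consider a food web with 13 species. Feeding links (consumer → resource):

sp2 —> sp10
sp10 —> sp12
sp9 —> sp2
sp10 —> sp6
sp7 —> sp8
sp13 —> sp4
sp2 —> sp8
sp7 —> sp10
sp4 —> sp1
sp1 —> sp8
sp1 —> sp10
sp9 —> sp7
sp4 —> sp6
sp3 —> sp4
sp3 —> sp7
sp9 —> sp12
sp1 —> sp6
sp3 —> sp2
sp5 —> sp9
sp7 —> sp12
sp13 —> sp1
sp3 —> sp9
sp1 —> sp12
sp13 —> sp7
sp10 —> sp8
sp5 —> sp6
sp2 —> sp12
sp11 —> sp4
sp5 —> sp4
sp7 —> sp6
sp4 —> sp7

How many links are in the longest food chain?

One longest chain: sp12 → sp10 → sp1 → sp4 → sp3.
It has 5 species and 4 links.

4 links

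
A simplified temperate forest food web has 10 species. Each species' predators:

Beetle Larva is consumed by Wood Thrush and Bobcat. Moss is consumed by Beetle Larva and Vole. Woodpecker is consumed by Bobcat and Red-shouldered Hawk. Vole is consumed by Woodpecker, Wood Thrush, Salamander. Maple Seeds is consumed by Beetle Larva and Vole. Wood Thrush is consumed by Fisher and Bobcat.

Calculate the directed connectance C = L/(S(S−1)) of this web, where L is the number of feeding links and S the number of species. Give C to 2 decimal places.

The web has S = 10 species and L = 13 feeding links.
C = L / (S(S−1)) = 13 / 90 = 0.1444 ≈ 0.14.

C = 0.14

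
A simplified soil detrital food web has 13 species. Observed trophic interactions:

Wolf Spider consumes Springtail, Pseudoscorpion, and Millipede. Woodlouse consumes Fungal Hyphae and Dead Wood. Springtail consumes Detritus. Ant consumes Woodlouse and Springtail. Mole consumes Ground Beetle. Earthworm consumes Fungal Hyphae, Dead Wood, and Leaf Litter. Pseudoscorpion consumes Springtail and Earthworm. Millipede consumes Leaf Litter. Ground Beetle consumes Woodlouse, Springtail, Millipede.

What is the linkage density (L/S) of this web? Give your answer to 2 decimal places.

L/S = 1.38

There are L = 18 links among S = 13 species.
L/S = 18/13 = 1.3846 ≈ 1.38.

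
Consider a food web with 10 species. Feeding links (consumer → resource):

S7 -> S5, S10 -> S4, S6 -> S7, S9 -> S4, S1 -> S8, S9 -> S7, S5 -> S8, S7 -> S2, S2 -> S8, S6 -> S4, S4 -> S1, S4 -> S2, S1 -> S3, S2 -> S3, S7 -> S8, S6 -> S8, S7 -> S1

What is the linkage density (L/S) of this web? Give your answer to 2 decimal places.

L/S = 1.70

There are L = 17 links among S = 10 species.
L/S = 17/10 = 1.7000 ≈ 1.70.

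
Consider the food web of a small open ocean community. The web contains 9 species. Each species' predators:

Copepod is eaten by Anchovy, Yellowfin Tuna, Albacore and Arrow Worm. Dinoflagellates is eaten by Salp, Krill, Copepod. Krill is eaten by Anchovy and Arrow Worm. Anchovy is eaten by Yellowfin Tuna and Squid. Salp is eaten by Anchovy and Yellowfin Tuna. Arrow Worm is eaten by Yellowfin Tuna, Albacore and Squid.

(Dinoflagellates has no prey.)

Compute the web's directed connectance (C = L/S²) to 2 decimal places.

The web has S = 9 species and L = 16 feeding links.
C = L / S² = 16 / 81 = 0.1975 ≈ 0.20.

C = 0.20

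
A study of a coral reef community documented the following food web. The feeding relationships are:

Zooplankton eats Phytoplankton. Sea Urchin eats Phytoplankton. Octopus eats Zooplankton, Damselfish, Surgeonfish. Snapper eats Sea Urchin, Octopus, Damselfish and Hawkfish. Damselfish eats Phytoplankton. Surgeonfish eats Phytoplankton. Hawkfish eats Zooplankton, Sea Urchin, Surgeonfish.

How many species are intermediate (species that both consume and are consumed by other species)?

Intermediate species (has both prey and predators): Surgeonfish, Zooplankton, Damselfish, Sea Urchin, Octopus, Hawkfish.
Count: 6.

6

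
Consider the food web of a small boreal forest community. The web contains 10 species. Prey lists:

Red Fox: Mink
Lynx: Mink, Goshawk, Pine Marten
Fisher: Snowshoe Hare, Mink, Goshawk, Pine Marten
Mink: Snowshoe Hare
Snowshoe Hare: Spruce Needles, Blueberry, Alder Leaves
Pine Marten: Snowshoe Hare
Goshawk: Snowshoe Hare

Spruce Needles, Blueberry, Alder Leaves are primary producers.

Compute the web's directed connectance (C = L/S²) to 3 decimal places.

C = 0.140

The web has S = 10 species and L = 14 feeding links.
C = L / S² = 14 / 100 = 0.1400 ≈ 0.140.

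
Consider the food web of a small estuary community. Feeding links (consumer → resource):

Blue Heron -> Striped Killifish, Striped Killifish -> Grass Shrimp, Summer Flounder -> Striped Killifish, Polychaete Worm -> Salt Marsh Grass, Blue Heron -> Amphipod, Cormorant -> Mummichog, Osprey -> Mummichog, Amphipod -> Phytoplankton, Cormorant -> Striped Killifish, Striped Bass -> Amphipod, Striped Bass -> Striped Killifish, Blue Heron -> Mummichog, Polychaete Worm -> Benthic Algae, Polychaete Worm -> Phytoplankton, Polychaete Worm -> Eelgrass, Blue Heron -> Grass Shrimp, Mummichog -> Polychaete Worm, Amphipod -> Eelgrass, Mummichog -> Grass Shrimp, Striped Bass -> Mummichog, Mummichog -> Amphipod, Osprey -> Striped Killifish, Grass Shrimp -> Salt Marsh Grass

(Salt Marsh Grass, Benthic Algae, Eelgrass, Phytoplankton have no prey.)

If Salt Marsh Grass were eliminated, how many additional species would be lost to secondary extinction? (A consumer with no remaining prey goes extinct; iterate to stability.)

3

Remove Salt Marsh Grass.
Round 1: Grass Shrimp (all prey gone) → extinct.
Round 2: Striped Killifish (all prey gone) → extinct.
Round 3: Summer Flounder (all prey gone) → extinct.
No further losses. Total secondary extinctions: 3.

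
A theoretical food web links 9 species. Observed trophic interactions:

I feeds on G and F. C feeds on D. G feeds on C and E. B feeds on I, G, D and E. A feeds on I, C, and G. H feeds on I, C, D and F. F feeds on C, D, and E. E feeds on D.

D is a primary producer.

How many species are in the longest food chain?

5 species

One longest chain: D → C → G → I → H.
It has 5 species and 4 links.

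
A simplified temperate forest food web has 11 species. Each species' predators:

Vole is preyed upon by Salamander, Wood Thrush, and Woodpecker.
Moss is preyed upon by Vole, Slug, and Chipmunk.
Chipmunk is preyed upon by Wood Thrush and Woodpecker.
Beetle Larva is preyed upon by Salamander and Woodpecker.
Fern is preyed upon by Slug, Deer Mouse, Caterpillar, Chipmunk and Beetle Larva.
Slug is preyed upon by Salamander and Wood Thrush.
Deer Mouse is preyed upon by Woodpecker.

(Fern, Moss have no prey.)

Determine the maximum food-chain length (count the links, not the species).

One longest chain: Fern → Chipmunk → Wood Thrush.
It has 3 species and 2 links.

2 links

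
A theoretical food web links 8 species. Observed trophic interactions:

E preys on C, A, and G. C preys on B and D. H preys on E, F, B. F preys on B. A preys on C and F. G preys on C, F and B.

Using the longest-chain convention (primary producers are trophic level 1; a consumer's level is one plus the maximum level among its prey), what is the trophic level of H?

B is a producer → level 1.
F eats B → level 2.
G eats F (level 2); other prey at levels: B 1, C 2 → level 3.
E eats G (level 3); other prey at levels: C 2, A 3 → level 4.
H eats E (level 4); other prey at levels: B 1, F 2 → level 5.

Trophic level 5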